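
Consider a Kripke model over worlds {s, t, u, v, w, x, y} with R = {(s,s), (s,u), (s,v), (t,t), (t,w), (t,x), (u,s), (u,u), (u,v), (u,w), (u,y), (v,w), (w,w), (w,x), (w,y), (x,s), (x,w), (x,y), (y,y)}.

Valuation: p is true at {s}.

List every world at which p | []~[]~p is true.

s: p is T, []~[]~p is F. ✓
t: p is F, []~[]~p is F. ✗
u: p is F, []~[]~p is F. ✗
v: p is F, []~[]~p is F. ✗
w: p is F, []~[]~p is F. ✗
x: p is F, []~[]~p is F. ✗
y: p is F, []~[]~p is F. ✗

{s}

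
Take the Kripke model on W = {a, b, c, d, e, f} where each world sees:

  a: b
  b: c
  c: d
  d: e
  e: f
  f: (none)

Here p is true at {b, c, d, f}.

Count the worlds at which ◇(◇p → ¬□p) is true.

2

a: successors {b}; ◇p → ¬□p there: b:F. ✗
b: successors {c}; ◇p → ¬□p there: c:F. ✗
c: successors {d}; ◇p → ¬□p there: d:T. ✓
d: successors {e}; ◇p → ¬□p there: e:F. ✗
e: successors {f}; ◇p → ¬□p there: f:T. ✓
f: no successors, so ◇(◇p → ¬□p) fails. ✗
Satisfying worlds: {c, e}.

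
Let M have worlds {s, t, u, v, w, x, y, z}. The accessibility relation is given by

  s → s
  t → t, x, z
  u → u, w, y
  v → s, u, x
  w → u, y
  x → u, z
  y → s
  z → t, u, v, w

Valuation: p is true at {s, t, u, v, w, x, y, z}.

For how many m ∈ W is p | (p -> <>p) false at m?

0

s: p is T, p -> <>p is T. ✓
t: p is T, p -> <>p is T. ✓
u: p is T, p -> <>p is T. ✓
v: p is T, p -> <>p is T. ✓
w: p is T, p -> <>p is T. ✓
x: p is T, p -> <>p is T. ✓
y: p is T, p -> <>p is T. ✓
z: p is T, p -> <>p is T. ✓
Satisfying worlds: {s, t, u, v, w, x, y, z}.
So p | (p -> <>p) fails at the other 0 worlds.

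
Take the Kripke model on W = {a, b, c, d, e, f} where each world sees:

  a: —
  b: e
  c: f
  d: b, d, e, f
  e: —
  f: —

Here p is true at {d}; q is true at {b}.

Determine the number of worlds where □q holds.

a: no successors, so □q holds vacuously. ✓
b: successors {e}; q there: e:F. ✗
c: successors {f}; q there: f:F. ✗
d: successors {b, d, e, f}; q there: b:T, d:F, e:F, f:F. ✗
e: no successors, so □q holds vacuously. ✓
f: no successors, so □q holds vacuously. ✓
Satisfying worlds: {a, e, f}.

3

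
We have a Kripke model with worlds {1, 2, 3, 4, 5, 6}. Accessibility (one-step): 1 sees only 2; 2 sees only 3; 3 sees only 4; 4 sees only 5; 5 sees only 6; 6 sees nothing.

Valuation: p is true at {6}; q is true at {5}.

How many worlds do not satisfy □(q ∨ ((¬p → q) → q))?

1

1: successors {2}; q ∨ ((¬p → q) → q) there: 2:T. ✓
2: successors {3}; q ∨ ((¬p → q) → q) there: 3:T. ✓
3: successors {4}; q ∨ ((¬p → q) → q) there: 4:T. ✓
4: successors {5}; q ∨ ((¬p → q) → q) there: 5:T. ✓
5: successors {6}; q ∨ ((¬p → q) → q) there: 6:F. ✗
6: no successors, so □(q ∨ ((¬p → q) → q)) holds vacuously. ✓
Satisfying worlds: {1, 2, 3, 4, 6}.
So □(q ∨ ((¬p → q) → q)) fails at the other 1 world.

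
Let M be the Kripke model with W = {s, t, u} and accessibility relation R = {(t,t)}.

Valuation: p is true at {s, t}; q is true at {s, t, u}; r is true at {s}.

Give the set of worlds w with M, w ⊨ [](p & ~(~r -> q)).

s: no successors, so [](p & ~(~r -> q)) holds vacuously. ✓
t: successors {t}; p & ~(~r -> q) there: t:F. ✗
u: no successors, so [](p & ~(~r -> q)) holds vacuously. ✓

{s, u}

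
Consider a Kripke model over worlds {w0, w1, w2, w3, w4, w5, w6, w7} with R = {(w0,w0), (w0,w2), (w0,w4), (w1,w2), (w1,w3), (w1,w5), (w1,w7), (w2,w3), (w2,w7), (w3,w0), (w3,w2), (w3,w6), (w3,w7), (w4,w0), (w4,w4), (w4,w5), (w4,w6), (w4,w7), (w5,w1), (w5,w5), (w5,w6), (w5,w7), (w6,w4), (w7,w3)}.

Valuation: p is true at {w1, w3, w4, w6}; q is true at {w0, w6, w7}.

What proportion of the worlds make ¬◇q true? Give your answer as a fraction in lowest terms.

1/4

w0: ◇q is T. ✗
w1: ◇q is T. ✗
w2: ◇q is T. ✗
w3: ◇q is T. ✗
w4: ◇q is T. ✗
w5: ◇q is T. ✗
w6: ◇q is F. ✓
w7: ◇q is F. ✓
That's 2 of 8 worlds, so 2/8 = 1/4.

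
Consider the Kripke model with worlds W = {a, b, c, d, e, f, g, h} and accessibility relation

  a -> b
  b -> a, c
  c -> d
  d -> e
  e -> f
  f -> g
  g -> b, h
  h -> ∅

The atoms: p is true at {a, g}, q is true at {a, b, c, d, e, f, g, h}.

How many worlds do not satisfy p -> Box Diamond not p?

a: p is T, Box Diamond not p is T. ✓
b: p is F, Box Diamond not p is T. ✓
c: p is F, Box Diamond not p is T. ✓
d: p is F, Box Diamond not p is T. ✓
e: p is F, Box Diamond not p is F. ✓
f: p is F, Box Diamond not p is T. ✓
g: p is T, Box Diamond not p is F. ✗
h: p is F, Box Diamond not p is T. ✓
Satisfying worlds: {a, b, c, d, e, f, h}.
So p -> Box Diamond not p fails at the other 1 world.

1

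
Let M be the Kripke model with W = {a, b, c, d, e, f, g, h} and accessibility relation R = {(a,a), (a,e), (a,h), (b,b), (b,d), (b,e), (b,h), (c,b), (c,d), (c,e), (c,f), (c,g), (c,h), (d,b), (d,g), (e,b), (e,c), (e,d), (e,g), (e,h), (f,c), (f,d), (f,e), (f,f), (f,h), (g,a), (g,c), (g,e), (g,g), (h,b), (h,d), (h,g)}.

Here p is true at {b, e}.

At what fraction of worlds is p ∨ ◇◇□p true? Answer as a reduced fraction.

a: p is F, ◇◇□p is F. ✗
b: p is T, ◇◇□p is F. ✓
c: p is F, ◇◇□p is F. ✗
d: p is F, ◇◇□p is F. ✗
e: p is T, ◇◇□p is F. ✓
f: p is F, ◇◇□p is F. ✗
g: p is F, ◇◇□p is F. ✗
h: p is F, ◇◇□p is F. ✗
That's 2 of 8 worlds, so 2/8 = 1/4.

1/4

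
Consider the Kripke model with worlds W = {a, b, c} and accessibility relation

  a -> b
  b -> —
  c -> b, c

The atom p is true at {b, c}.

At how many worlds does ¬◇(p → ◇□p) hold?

2

a: ◇(p → ◇□p) is F. ✓
b: ◇(p → ◇□p) is F. ✓
c: ◇(p → ◇□p) is T. ✗
Satisfying worlds: {a, b}.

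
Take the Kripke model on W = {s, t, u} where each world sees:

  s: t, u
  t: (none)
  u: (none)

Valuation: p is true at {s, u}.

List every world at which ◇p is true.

{s}

s: successors {t, u}; p there: t:F, u:T. ✓
t: no successors, so ◇p fails. ✗
u: no successors, so ◇p fails. ✗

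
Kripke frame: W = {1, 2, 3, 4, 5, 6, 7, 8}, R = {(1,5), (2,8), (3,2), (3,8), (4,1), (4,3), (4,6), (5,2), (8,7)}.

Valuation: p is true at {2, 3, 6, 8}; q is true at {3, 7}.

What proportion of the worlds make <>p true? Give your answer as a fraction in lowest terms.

1: successors {5}; p there: 5:F. ✗
2: successors {8}; p there: 8:T. ✓
3: successors {2, 8}; p there: 2:T, 8:T. ✓
4: successors {1, 3, 6}; p there: 1:F, 3:T, 6:T. ✓
5: successors {2}; p there: 2:T. ✓
6: no successors, so <>p fails. ✗
7: no successors, so <>p fails. ✗
8: successors {7}; p there: 7:F. ✗
That's 4 of 8 worlds, so 4/8 = 1/2.

1/2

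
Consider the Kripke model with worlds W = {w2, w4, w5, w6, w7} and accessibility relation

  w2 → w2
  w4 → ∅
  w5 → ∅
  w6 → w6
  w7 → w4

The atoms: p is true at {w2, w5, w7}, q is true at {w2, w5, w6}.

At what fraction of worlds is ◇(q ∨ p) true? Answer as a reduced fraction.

2/5

w2: successors {w2}; q ∨ p there: w2:T. ✓
w4: no successors, so ◇(q ∨ p) fails. ✗
w5: no successors, so ◇(q ∨ p) fails. ✗
w6: successors {w6}; q ∨ p there: w6:T. ✓
w7: successors {w4}; q ∨ p there: w4:F. ✗
That's 2 of 5 worlds, so 2/5.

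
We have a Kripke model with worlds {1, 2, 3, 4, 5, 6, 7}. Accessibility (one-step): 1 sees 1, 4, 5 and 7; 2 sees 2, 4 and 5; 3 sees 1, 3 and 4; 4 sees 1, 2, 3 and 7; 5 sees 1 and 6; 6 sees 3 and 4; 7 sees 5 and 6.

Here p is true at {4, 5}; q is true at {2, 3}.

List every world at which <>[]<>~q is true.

1: successors {1, 4, 5, 7}; []<>~q there: 1:T, 4:T, 5:T, 7:T. ✓
2: successors {2, 4, 5}; []<>~q there: 2:T, 4:T, 5:T. ✓
3: successors {1, 3, 4}; []<>~q there: 1:T, 3:T, 4:T. ✓
4: successors {1, 2, 3, 7}; []<>~q there: 1:T, 2:T, 3:T, 7:T. ✓
5: successors {1, 6}; []<>~q there: 1:T, 6:T. ✓
6: successors {3, 4}; []<>~q there: 3:T, 4:T. ✓
7: successors {5, 6}; []<>~q there: 5:T, 6:T. ✓

{1, 2, 3, 4, 5, 6, 7}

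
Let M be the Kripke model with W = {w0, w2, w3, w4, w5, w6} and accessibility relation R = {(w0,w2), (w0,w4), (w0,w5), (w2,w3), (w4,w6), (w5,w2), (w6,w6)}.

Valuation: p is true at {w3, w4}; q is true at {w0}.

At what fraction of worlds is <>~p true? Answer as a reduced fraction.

w0: successors {w2, w4, w5}; ~p there: w2:T, w4:F, w5:T. ✓
w2: successors {w3}; ~p there: w3:F. ✗
w3: no successors, so <>~p fails. ✗
w4: successors {w6}; ~p there: w6:T. ✓
w5: successors {w2}; ~p there: w2:T. ✓
w6: successors {w6}; ~p there: w6:T. ✓
That's 4 of 6 worlds, so 4/6 = 2/3.

2/3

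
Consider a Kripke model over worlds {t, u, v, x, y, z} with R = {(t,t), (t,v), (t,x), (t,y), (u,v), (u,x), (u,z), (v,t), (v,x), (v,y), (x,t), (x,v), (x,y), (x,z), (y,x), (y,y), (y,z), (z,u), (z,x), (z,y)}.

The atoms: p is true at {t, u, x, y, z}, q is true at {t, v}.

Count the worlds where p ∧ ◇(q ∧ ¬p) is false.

t: p is T, ◇(q ∧ ¬p) is T. ✓
u: p is T, ◇(q ∧ ¬p) is T. ✓
v: p is F, ◇(q ∧ ¬p) is F. ✗
x: p is T, ◇(q ∧ ¬p) is T. ✓
y: p is T, ◇(q ∧ ¬p) is F. ✗
z: p is T, ◇(q ∧ ¬p) is F. ✗
Satisfying worlds: {t, u, x}.
So p ∧ ◇(q ∧ ¬p) fails at the other 3 worlds.

3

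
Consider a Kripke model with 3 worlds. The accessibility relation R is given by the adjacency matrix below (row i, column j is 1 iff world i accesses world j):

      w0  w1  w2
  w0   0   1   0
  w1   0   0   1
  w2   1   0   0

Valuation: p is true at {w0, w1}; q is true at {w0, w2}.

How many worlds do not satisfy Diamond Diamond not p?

2

w0: successors {w1}; Diamond not p there: w1:T. ✓
w1: successors {w2}; Diamond not p there: w2:F. ✗
w2: successors {w0}; Diamond not p there: w0:F. ✗
Satisfying worlds: {w0}.
So Diamond Diamond not p fails at the other 2 worlds.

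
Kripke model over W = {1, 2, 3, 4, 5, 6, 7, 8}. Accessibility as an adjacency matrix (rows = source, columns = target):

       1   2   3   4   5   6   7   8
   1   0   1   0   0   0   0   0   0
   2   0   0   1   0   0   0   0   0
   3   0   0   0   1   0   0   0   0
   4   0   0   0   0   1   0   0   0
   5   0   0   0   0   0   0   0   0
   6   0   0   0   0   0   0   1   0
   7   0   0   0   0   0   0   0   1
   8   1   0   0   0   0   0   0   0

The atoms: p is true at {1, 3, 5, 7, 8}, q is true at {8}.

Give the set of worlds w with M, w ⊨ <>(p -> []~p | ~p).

1: successors {2}; p -> []~p | ~p there: 2:T. ✓
2: successors {3}; p -> []~p | ~p there: 3:T. ✓
3: successors {4}; p -> []~p | ~p there: 4:T. ✓
4: successors {5}; p -> []~p | ~p there: 5:T. ✓
5: no successors, so <>(p -> []~p | ~p) fails. ✗
6: successors {7}; p -> []~p | ~p there: 7:F. ✗
7: successors {8}; p -> []~p | ~p there: 8:F. ✗
8: successors {1}; p -> []~p | ~p there: 1:T. ✓

{1, 2, 3, 4, 8}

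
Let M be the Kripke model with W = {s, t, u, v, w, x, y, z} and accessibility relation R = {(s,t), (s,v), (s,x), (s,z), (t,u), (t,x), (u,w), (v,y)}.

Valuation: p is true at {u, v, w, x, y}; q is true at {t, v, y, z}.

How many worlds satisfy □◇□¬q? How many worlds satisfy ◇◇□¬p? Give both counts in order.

For □◇□¬q:
s: successors {t, v, x, z}; ◇□¬q there: t:T, v:T, x:F, z:F. ✗
t: successors {u, x}; ◇□¬q there: u:T, x:F. ✗
u: successors {w}; ◇□¬q there: w:F. ✗
v: successors {y}; ◇□¬q there: y:F. ✗
w: no successors, so □◇□¬q holds vacuously. ✓
x: no successors, so □◇□¬q holds vacuously. ✓
y: no successors, so □◇□¬q holds vacuously. ✓
z: no successors, so □◇□¬q holds vacuously. ✓
— 4 worlds.
For ◇◇□¬p:
s: successors {t, v, x, z}; ◇□¬p there: t:T, v:T, x:F, z:F. ✓
t: successors {u, x}; ◇□¬p there: u:T, x:F. ✓
u: successors {w}; ◇□¬p there: w:F. ✗
v: successors {y}; ◇□¬p there: y:F. ✗
w: no successors, so ◇◇□¬p fails. ✗
x: no successors, so ◇◇□¬p fails. ✗
y: no successors, so ◇◇□¬p fails. ✗
z: no successors, so ◇◇□¬p fails. ✗
— 2 worlds.

4 and 2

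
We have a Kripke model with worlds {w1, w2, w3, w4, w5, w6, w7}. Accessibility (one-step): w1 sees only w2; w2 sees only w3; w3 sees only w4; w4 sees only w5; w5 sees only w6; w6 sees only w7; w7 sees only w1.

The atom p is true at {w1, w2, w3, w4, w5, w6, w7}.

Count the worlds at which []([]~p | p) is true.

w1: successors {w2}; []~p | p there: w2:T. ✓
w2: successors {w3}; []~p | p there: w3:T. ✓
w3: successors {w4}; []~p | p there: w4:T. ✓
w4: successors {w5}; []~p | p there: w5:T. ✓
w5: successors {w6}; []~p | p there: w6:T. ✓
w6: successors {w7}; []~p | p there: w7:T. ✓
w7: successors {w1}; []~p | p there: w1:T. ✓
Satisfying worlds: {w1, w2, w3, w4, w5, w6, w7}.

7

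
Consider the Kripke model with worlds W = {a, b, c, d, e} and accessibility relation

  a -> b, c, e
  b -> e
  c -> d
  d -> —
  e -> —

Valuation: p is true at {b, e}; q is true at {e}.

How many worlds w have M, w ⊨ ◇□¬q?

a: successors {b, c, e}; □¬q there: b:F, c:T, e:T. ✓
b: successors {e}; □¬q there: e:T. ✓
c: successors {d}; □¬q there: d:T. ✓
d: no successors, so ◇□¬q fails. ✗
e: no successors, so ◇□¬q fails. ✗
Satisfying worlds: {a, b, c}.

3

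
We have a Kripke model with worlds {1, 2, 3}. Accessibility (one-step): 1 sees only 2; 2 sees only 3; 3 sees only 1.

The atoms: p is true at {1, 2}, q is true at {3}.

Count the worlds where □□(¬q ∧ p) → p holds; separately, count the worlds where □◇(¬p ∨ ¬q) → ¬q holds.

For □□(¬q ∧ p) → p:
1: □□(¬q ∧ p) is F, p is T. ✓
2: □□(¬q ∧ p) is T, p is T. ✓
3: □□(¬q ∧ p) is T, p is F. ✗
— 2 worlds.
For □◇(¬p ∨ ¬q) → ¬q:
1: □◇(¬p ∨ ¬q) is T, ¬q is T. ✓
2: □◇(¬p ∨ ¬q) is T, ¬q is T. ✓
3: □◇(¬p ∨ ¬q) is T, ¬q is F. ✗
— 2 worlds.

2 and 2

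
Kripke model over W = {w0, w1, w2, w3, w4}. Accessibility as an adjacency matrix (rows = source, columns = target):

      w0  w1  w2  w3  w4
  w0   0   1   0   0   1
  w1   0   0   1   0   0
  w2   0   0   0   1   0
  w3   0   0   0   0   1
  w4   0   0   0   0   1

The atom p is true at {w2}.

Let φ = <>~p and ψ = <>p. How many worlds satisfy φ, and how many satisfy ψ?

For <>~p:
w0: successors {w1, w4}; ~p there: w1:T, w4:T. ✓
w1: successors {w2}; ~p there: w2:F. ✗
w2: successors {w3}; ~p there: w3:T. ✓
w3: successors {w4}; ~p there: w4:T. ✓
w4: successors {w4}; ~p there: w4:T. ✓
— 4 worlds.
For <>p:
w0: successors {w1, w4}; p there: w1:F, w4:F. ✗
w1: successors {w2}; p there: w2:T. ✓
w2: successors {w3}; p there: w3:F. ✗
w3: successors {w4}; p there: w4:F. ✗
w4: successors {w4}; p there: w4:F. ✗
— 1 world.

4 and 1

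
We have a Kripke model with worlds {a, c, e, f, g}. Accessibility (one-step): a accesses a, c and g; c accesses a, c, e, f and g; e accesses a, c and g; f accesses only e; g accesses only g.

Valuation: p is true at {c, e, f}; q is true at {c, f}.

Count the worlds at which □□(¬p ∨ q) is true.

2

a: successors {a, c, g}; □(¬p ∨ q) there: a:T, c:F, g:T. ✗
c: successors {a, c, e, f, g}; □(¬p ∨ q) there: a:T, c:F, e:T, f:F, g:T. ✗
e: successors {a, c, g}; □(¬p ∨ q) there: a:T, c:F, g:T. ✗
f: successors {e}; □(¬p ∨ q) there: e:T. ✓
g: successors {g}; □(¬p ∨ q) there: g:T. ✓
Satisfying worlds: {f, g}.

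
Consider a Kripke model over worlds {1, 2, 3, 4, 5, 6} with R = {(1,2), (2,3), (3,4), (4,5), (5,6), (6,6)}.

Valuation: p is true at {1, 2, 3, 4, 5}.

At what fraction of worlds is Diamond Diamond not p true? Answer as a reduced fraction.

1/2

1: successors {2}; Diamond not p there: 2:F. ✗
2: successors {3}; Diamond not p there: 3:F. ✗
3: successors {4}; Diamond not p there: 4:F. ✗
4: successors {5}; Diamond not p there: 5:T. ✓
5: successors {6}; Diamond not p there: 6:T. ✓
6: successors {6}; Diamond not p there: 6:T. ✓
That's 3 of 6 worlds, so 3/6 = 1/2.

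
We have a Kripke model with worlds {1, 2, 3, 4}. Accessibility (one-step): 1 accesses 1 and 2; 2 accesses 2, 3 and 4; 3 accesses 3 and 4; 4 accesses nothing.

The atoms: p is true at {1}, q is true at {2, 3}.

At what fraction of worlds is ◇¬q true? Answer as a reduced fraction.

3/4

1: successors {1, 2}; ¬q there: 1:T, 2:F. ✓
2: successors {2, 3, 4}; ¬q there: 2:F, 3:F, 4:T. ✓
3: successors {3, 4}; ¬q there: 3:F, 4:T. ✓
4: no successors, so ◇¬q fails. ✗
That's 3 of 4 worlds, so 3/4.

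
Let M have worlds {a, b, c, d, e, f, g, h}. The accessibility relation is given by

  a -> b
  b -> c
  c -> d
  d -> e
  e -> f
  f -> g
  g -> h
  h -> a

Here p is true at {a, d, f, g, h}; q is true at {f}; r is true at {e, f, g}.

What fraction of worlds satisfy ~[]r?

a: []r is F. ✓
b: []r is F. ✓
c: []r is F. ✓
d: []r is T. ✗
e: []r is T. ✗
f: []r is T. ✗
g: []r is F. ✓
h: []r is F. ✓
That's 5 of 8 worlds, so 5/8.

5/8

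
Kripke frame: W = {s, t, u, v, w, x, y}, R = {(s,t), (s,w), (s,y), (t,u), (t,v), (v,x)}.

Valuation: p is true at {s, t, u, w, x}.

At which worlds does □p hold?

s: successors {t, w, y}; p there: t:T, w:T, y:F. ✗
t: successors {u, v}; p there: u:T, v:F. ✗
u: no successors, so □p holds vacuously. ✓
v: successors {x}; p there: x:T. ✓
w: no successors, so □p holds vacuously. ✓
x: no successors, so □p holds vacuously. ✓
y: no successors, so □p holds vacuously. ✓

{u, v, w, x, y}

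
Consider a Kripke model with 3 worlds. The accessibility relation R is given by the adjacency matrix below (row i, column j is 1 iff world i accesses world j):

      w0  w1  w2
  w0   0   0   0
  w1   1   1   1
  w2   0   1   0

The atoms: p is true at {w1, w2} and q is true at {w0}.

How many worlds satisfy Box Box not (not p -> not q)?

1

w0: no successors, so Box Box not (not p -> not q) holds vacuously. ✓
w1: successors {w0, w1, w2}; Box not (not p -> not q) there: w0:T, w1:F, w2:F. ✗
w2: successors {w1}; Box not (not p -> not q) there: w1:F. ✗
Satisfying worlds: {w0}.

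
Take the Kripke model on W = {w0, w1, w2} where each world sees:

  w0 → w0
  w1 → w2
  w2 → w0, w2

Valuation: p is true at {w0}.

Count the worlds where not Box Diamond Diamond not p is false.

w0: Box Diamond Diamond not p is F. ✓
w1: Box Diamond Diamond not p is T. ✗
w2: Box Diamond Diamond not p is F. ✓
Satisfying worlds: {w0, w2}.
So not Box Diamond Diamond not p fails at the other 1 world.

1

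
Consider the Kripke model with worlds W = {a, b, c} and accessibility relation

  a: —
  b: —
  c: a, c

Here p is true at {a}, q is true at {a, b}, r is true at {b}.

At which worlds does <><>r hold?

a: no successors, so <><>r fails. ✗
b: no successors, so <><>r fails. ✗
c: successors {a, c}; <>r there: a:F, c:F. ✗

∅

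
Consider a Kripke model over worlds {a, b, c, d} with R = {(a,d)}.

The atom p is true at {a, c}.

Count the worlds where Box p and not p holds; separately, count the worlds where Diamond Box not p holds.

2 and 1

For Box p and not p:
a: Box p is F, not p is F. ✗
b: Box p is T, not p is T. ✓
c: Box p is T, not p is F. ✗
d: Box p is T, not p is T. ✓
— 2 worlds.
For Diamond Box not p:
a: successors {d}; Box not p there: d:T. ✓
b: no successors, so Diamond Box not p fails. ✗
c: no successors, so Diamond Box not p fails. ✗
d: no successors, so Diamond Box not p fails. ✗
— 1 world.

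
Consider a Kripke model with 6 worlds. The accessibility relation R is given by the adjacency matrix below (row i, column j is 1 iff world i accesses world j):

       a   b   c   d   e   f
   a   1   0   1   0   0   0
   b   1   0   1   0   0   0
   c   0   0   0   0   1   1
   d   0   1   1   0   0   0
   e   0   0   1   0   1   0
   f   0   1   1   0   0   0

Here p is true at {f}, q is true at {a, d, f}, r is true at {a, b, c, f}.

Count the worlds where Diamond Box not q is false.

4

a: successors {a, c}; Box not q there: a:F, c:F. ✗
b: successors {a, c}; Box not q there: a:F, c:F. ✗
c: successors {e, f}; Box not q there: e:T, f:T. ✓
d: successors {b, c}; Box not q there: b:F, c:F. ✗
e: successors {c, e}; Box not q there: c:F, e:T. ✓
f: successors {b, c}; Box not q there: b:F, c:F. ✗
Satisfying worlds: {c, e}.
So Diamond Box not q fails at the other 4 worlds.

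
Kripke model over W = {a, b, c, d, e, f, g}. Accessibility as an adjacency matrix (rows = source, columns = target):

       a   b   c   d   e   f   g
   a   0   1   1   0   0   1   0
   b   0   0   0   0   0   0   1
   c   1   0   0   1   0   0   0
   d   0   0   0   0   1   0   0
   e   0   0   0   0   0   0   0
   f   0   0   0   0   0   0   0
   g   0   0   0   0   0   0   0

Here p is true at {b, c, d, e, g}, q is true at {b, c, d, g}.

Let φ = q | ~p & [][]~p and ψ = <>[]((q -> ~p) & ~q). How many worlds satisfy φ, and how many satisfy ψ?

5 and 4

For q | ~p & [][]~p:
a: q is F, ~p & [][]~p is F. ✗
b: q is T, ~p & [][]~p is F. ✓
c: q is T, ~p & [][]~p is F. ✓
d: q is T, ~p & [][]~p is F. ✓
e: q is F, ~p & [][]~p is F. ✗
f: q is F, ~p & [][]~p is T. ✓
g: q is T, ~p & [][]~p is F. ✓
— 5 worlds.
For <>[]((q -> ~p) & ~q):
a: successors {b, c, f}; []((q -> ~p) & ~q) there: b:F, c:F, f:T. ✓
b: successors {g}; []((q -> ~p) & ~q) there: g:T. ✓
c: successors {a, d}; []((q -> ~p) & ~q) there: a:F, d:T. ✓
d: successors {e}; []((q -> ~p) & ~q) there: e:T. ✓
e: no successors, so <>[]((q -> ~p) & ~q) fails. ✗
f: no successors, so <>[]((q -> ~p) & ~q) fails. ✗
g: no successors, so <>[]((q -> ~p) & ~q) fails. ✗
— 4 worlds.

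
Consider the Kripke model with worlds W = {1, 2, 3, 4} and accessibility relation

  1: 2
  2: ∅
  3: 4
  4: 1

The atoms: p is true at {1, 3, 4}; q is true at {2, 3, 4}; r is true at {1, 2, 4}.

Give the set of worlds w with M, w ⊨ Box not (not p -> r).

{2}

1: successors {2}; not (not p -> r) there: 2:F. ✗
2: no successors, so Box not (not p -> r) holds vacuously. ✓
3: successors {4}; not (not p -> r) there: 4:F. ✗
4: successors {1}; not (not p -> r) there: 1:F. ✗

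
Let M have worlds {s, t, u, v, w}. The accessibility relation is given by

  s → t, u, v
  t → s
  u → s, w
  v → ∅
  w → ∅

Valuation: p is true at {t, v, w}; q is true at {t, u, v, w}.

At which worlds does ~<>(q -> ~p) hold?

s: <>(q -> ~p) is T. ✗
t: <>(q -> ~p) is T. ✗
u: <>(q -> ~p) is T. ✗
v: <>(q -> ~p) is F. ✓
w: <>(q -> ~p) is F. ✓

{v, w}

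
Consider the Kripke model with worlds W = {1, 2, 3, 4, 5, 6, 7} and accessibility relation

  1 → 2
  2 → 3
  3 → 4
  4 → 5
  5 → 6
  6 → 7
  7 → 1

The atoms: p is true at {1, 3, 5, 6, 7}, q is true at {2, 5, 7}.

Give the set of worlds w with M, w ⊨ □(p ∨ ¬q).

{2, 3, 4, 5, 6, 7}

1: successors {2}; p ∨ ¬q there: 2:F. ✗
2: successors {3}; p ∨ ¬q there: 3:T. ✓
3: successors {4}; p ∨ ¬q there: 4:T. ✓
4: successors {5}; p ∨ ¬q there: 5:T. ✓
5: successors {6}; p ∨ ¬q there: 6:T. ✓
6: successors {7}; p ∨ ¬q there: 7:T. ✓
7: successors {1}; p ∨ ¬q there: 1:T. ✓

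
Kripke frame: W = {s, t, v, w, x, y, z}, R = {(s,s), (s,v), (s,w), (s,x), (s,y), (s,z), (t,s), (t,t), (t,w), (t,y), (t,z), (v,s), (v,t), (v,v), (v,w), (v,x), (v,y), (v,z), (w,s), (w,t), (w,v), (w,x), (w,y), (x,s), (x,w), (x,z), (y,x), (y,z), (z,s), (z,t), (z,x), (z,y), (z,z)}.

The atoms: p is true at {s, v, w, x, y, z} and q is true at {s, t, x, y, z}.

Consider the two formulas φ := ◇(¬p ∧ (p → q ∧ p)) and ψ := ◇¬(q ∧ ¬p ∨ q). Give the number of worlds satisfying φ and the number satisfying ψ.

For ◇(¬p ∧ (p → q ∧ p)):
s: successors {s, v, w, x, y, z}; ¬p ∧ (p → q ∧ p) there: s:F, v:F, w:F, x:F, y:F, z:F. ✗
t: successors {s, t, w, y, z}; ¬p ∧ (p → q ∧ p) there: s:F, t:T, w:F, y:F, z:F. ✓
v: successors {s, t, v, w, x, y, z}; ¬p ∧ (p → q ∧ p) there: s:F, t:T, v:F, w:F, x:F, y:F, z:F. ✓
w: successors {s, t, v, x, y}; ¬p ∧ (p → q ∧ p) there: s:F, t:T, v:F, x:F, y:F. ✓
x: successors {s, w, z}; ¬p ∧ (p → q ∧ p) there: s:F, w:F, z:F. ✗
y: successors {x, z}; ¬p ∧ (p → q ∧ p) there: x:F, z:F. ✗
z: successors {s, t, x, y, z}; ¬p ∧ (p → q ∧ p) there: s:F, t:T, x:F, y:F, z:F. ✓
— 4 worlds.
For ◇¬(q ∧ ¬p ∨ q):
s: successors {s, v, w, x, y, z}; ¬(q ∧ ¬p ∨ q) there: s:F, v:T, w:T, x:F, y:F, z:F. ✓
t: successors {s, t, w, y, z}; ¬(q ∧ ¬p ∨ q) there: s:F, t:F, w:T, y:F, z:F. ✓
v: successors {s, t, v, w, x, y, z}; ¬(q ∧ ¬p ∨ q) there: s:F, t:F, v:T, w:T, x:F, y:F, z:F. ✓
w: successors {s, t, v, x, y}; ¬(q ∧ ¬p ∨ q) there: s:F, t:F, v:T, x:F, y:F. ✓
x: successors {s, w, z}; ¬(q ∧ ¬p ∨ q) there: s:F, w:T, z:F. ✓
y: successors {x, z}; ¬(q ∧ ¬p ∨ q) there: x:F, z:F. ✗
z: successors {s, t, x, y, z}; ¬(q ∧ ¬p ∨ q) there: s:F, t:F, x:F, y:F, z:F. ✗
— 5 worlds.

4 and 5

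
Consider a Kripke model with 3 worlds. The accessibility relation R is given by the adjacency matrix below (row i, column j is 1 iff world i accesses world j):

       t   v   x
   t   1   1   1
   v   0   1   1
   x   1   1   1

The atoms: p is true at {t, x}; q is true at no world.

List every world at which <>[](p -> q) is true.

∅

t: successors {t, v, x}; [](p -> q) there: t:F, v:F, x:F. ✗
v: successors {v, x}; [](p -> q) there: v:F, x:F. ✗
x: successors {t, v, x}; [](p -> q) there: t:F, v:F, x:F. ✗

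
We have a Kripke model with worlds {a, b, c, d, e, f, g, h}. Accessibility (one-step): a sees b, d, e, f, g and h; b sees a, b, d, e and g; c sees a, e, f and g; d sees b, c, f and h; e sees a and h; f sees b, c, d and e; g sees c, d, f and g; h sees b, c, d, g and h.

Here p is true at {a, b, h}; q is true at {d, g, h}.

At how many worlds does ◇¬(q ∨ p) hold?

7

a: successors {b, d, e, f, g, h}; ¬(q ∨ p) there: b:F, d:F, e:T, f:T, g:F, h:F. ✓
b: successors {a, b, d, e, g}; ¬(q ∨ p) there: a:F, b:F, d:F, e:T, g:F. ✓
c: successors {a, e, f, g}; ¬(q ∨ p) there: a:F, e:T, f:T, g:F. ✓
d: successors {b, c, f, h}; ¬(q ∨ p) there: b:F, c:T, f:T, h:F. ✓
e: successors {a, h}; ¬(q ∨ p) there: a:F, h:F. ✗
f: successors {b, c, d, e}; ¬(q ∨ p) there: b:F, c:T, d:F, e:T. ✓
g: successors {c, d, f, g}; ¬(q ∨ p) there: c:T, d:F, f:T, g:F. ✓
h: successors {b, c, d, g, h}; ¬(q ∨ p) there: b:F, c:T, d:F, g:F, h:F. ✓
Satisfying worlds: {a, b, c, d, f, g, h}.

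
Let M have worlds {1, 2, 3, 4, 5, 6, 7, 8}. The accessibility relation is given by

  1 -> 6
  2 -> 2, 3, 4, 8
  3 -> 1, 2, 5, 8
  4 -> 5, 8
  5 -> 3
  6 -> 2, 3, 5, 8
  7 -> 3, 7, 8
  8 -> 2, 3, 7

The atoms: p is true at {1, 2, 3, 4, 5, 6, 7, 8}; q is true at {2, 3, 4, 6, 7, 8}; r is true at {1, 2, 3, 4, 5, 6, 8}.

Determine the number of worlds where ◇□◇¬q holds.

3

1: successors {6}; □◇¬q there: 6:F. ✗
2: successors {2, 3, 4, 8}; □◇¬q there: 2:F, 3:F, 4:F, 8:F. ✗
3: successors {1, 2, 5, 8}; □◇¬q there: 1:T, 2:F, 5:T, 8:F. ✓
4: successors {5, 8}; □◇¬q there: 5:T, 8:F. ✓
5: successors {3}; □◇¬q there: 3:F. ✗
6: successors {2, 3, 5, 8}; □◇¬q there: 2:F, 3:F, 5:T, 8:F. ✓
7: successors {3, 7, 8}; □◇¬q there: 3:F, 7:F, 8:F. ✗
8: successors {2, 3, 7}; □◇¬q there: 2:F, 3:F, 7:F. ✗
Satisfying worlds: {3, 4, 6}.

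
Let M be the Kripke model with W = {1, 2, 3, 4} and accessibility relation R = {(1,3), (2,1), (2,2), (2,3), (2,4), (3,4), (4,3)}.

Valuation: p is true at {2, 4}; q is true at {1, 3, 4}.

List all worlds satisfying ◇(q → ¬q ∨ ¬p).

{1, 2, 4}

1: successors {3}; q → ¬q ∨ ¬p there: 3:T. ✓
2: successors {1, 2, 3, 4}; q → ¬q ∨ ¬p there: 1:T, 2:T, 3:T, 4:F. ✓
3: successors {4}; q → ¬q ∨ ¬p there: 4:F. ✗
4: successors {3}; q → ¬q ∨ ¬p there: 3:T. ✓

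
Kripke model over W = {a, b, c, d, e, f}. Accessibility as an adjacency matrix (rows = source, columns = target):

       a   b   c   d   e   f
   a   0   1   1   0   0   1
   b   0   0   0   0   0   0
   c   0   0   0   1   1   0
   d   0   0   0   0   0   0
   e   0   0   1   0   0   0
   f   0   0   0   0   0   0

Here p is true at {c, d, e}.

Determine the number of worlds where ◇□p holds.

a: successors {b, c, f}; □p there: b:T, c:T, f:T. ✓
b: no successors, so ◇□p fails. ✗
c: successors {d, e}; □p there: d:T, e:T. ✓
d: no successors, so ◇□p fails. ✗
e: successors {c}; □p there: c:T. ✓
f: no successors, so ◇□p fails. ✗
Satisfying worlds: {a, c, e}.

3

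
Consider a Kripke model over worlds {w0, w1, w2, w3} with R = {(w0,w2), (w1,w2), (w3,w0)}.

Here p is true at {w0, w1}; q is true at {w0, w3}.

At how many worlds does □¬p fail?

1

w0: successors {w2}; ¬p there: w2:T. ✓
w1: successors {w2}; ¬p there: w2:T. ✓
w2: no successors, so □¬p holds vacuously. ✓
w3: successors {w0}; ¬p there: w0:F. ✗
Satisfying worlds: {w0, w1, w2}.
So □¬p fails at the other 1 world.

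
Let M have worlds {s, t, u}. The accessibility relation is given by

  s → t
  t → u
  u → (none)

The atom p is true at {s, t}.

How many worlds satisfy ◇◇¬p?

1

s: successors {t}; ◇¬p there: t:T. ✓
t: successors {u}; ◇¬p there: u:F. ✗
u: no successors, so ◇◇¬p fails. ✗
Satisfying worlds: {s}.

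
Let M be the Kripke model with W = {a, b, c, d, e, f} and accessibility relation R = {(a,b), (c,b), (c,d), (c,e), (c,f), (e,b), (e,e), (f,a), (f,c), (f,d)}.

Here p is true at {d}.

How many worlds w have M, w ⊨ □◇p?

a: successors {b}; ◇p there: b:F. ✗
b: no successors, so □◇p holds vacuously. ✓
c: successors {b, d, e, f}; ◇p there: b:F, d:F, e:F, f:T. ✗
d: no successors, so □◇p holds vacuously. ✓
e: successors {b, e}; ◇p there: b:F, e:F. ✗
f: successors {a, c, d}; ◇p there: a:F, c:T, d:F. ✗
Satisfying worlds: {b, d}.

2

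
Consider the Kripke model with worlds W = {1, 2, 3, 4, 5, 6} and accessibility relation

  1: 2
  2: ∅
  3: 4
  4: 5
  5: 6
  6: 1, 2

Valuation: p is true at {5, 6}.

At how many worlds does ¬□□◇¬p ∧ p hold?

1: ¬□□◇¬p is F, p is F. ✗
2: ¬□□◇¬p is F, p is F. ✗
3: ¬□□◇¬p is T, p is F. ✗
4: ¬□□◇¬p is F, p is F. ✗
5: ¬□□◇¬p is T, p is T. ✓
6: ¬□□◇¬p is T, p is T. ✓
Satisfying worlds: {5, 6}.

2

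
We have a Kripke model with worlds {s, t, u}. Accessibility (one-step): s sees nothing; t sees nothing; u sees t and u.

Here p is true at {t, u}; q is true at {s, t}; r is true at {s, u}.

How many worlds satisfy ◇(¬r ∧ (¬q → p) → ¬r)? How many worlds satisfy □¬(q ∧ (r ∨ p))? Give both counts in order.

1 and 2

For ◇(¬r ∧ (¬q → p) → ¬r):
s: no successors, so ◇(¬r ∧ (¬q → p) → ¬r) fails. ✗
t: no successors, so ◇(¬r ∧ (¬q → p) → ¬r) fails. ✗
u: successors {t, u}; ¬r ∧ (¬q → p) → ¬r there: t:T, u:T. ✓
— 1 world.
For □¬(q ∧ (r ∨ p)):
s: no successors, so □¬(q ∧ (r ∨ p)) holds vacuously. ✓
t: no successors, so □¬(q ∧ (r ∨ p)) holds vacuously. ✓
u: successors {t, u}; ¬(q ∧ (r ∨ p)) there: t:F, u:T. ✗
— 2 worlds.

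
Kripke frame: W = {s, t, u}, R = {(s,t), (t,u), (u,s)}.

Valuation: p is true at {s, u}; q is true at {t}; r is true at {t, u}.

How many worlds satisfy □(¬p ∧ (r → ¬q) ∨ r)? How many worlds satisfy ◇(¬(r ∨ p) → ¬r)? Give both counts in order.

For □(¬p ∧ (r → ¬q) ∨ r):
s: successors {t}; ¬p ∧ (r → ¬q) ∨ r there: t:T. ✓
t: successors {u}; ¬p ∧ (r → ¬q) ∨ r there: u:T. ✓
u: successors {s}; ¬p ∧ (r → ¬q) ∨ r there: s:F. ✗
— 2 worlds.
For ◇(¬(r ∨ p) → ¬r):
s: successors {t}; ¬(r ∨ p) → ¬r there: t:T. ✓
t: successors {u}; ¬(r ∨ p) → ¬r there: u:T. ✓
u: successors {s}; ¬(r ∨ p) → ¬r there: s:T. ✓
— 3 worlds.

2 and 3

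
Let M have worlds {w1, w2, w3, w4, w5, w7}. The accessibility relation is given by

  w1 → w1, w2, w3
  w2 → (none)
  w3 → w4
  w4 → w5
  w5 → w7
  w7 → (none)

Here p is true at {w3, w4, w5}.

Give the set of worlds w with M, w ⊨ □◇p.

w1: successors {w1, w2, w3}; ◇p there: w1:T, w2:F, w3:T. ✗
w2: no successors, so □◇p holds vacuously. ✓
w3: successors {w4}; ◇p there: w4:T. ✓
w4: successors {w5}; ◇p there: w5:F. ✗
w5: successors {w7}; ◇p there: w7:F. ✗
w7: no successors, so □◇p holds vacuously. ✓

{w2, w3, w7}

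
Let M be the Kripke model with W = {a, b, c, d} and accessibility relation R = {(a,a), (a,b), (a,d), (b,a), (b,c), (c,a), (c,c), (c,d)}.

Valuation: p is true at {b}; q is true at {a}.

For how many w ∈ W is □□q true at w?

1

a: successors {a, b, d}; □q there: a:F, b:F, d:T. ✗
b: successors {a, c}; □q there: a:F, c:F. ✗
c: successors {a, c, d}; □q there: a:F, c:F, d:T. ✗
d: no successors, so □□q holds vacuously. ✓
Satisfying worlds: {d}.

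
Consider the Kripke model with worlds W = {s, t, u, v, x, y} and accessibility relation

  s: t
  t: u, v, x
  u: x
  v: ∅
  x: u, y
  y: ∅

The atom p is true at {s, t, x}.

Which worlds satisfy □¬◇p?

{u, v, y}

s: successors {t}; ¬◇p there: t:F. ✗
t: successors {u, v, x}; ¬◇p there: u:F, v:T, x:T. ✗
u: successors {x}; ¬◇p there: x:T. ✓
v: no successors, so □¬◇p holds vacuously. ✓
x: successors {u, y}; ¬◇p there: u:F, y:T. ✗
y: no successors, so □¬◇p holds vacuously. ✓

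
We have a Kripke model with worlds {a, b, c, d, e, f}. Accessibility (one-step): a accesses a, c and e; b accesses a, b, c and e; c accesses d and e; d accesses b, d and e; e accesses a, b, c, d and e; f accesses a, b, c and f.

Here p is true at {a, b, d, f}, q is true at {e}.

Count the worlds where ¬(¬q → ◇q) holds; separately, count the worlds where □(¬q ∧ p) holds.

1 and 0

For ¬(¬q → ◇q):
a: ¬q → ◇q is T. ✗
b: ¬q → ◇q is T. ✗
c: ¬q → ◇q is T. ✗
d: ¬q → ◇q is T. ✗
e: ¬q → ◇q is T. ✗
f: ¬q → ◇q is F. ✓
— 1 world.
For □(¬q ∧ p):
a: successors {a, c, e}; ¬q ∧ p there: a:T, c:F, e:F. ✗
b: successors {a, b, c, e}; ¬q ∧ p there: a:T, b:T, c:F, e:F. ✗
c: successors {d, e}; ¬q ∧ p there: d:T, e:F. ✗
d: successors {b, d, e}; ¬q ∧ p there: b:T, d:T, e:F. ✗
e: successors {a, b, c, d, e}; ¬q ∧ p there: a:T, b:T, c:F, d:T, e:F. ✗
f: successors {a, b, c, f}; ¬q ∧ p there: a:T, b:T, c:F, f:T. ✗
— 0 worlds.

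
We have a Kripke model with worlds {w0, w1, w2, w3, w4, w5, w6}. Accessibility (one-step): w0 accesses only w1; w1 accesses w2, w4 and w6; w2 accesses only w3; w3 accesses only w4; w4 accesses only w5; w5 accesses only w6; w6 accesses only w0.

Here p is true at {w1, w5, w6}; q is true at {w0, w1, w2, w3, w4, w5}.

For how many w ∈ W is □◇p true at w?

4

w0: successors {w1}; ◇p there: w1:T. ✓
w1: successors {w2, w4, w6}; ◇p there: w2:F, w4:T, w6:F. ✗
w2: successors {w3}; ◇p there: w3:F. ✗
w3: successors {w4}; ◇p there: w4:T. ✓
w4: successors {w5}; ◇p there: w5:T. ✓
w5: successors {w6}; ◇p there: w6:F. ✗
w6: successors {w0}; ◇p there: w0:T. ✓
Satisfying worlds: {w0, w3, w4, w6}.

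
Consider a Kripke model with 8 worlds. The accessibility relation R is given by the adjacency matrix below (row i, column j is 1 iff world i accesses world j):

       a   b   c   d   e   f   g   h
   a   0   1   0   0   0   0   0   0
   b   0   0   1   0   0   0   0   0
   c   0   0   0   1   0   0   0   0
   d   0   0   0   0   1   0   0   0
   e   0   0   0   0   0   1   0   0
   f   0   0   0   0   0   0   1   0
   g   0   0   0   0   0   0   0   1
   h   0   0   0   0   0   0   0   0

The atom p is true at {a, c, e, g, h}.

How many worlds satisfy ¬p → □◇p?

a: ¬p is F, □◇p is T. ✓
b: ¬p is T, □◇p is F. ✗
c: ¬p is F, □◇p is T. ✓
d: ¬p is T, □◇p is F. ✗
e: ¬p is F, □◇p is T. ✓
f: ¬p is T, □◇p is T. ✓
g: ¬p is F, □◇p is F. ✓
h: ¬p is F, □◇p is T. ✓
Satisfying worlds: {a, c, e, f, g, h}.

6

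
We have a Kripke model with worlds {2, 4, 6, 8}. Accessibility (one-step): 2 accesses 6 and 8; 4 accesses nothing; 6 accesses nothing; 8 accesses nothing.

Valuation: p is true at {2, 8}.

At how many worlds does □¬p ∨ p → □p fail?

2: □¬p ∨ p is T, □p is F. ✗
4: □¬p ∨ p is T, □p is T. ✓
6: □¬p ∨ p is T, □p is T. ✓
8: □¬p ∨ p is T, □p is T. ✓
Satisfying worlds: {4, 6, 8}.
So □¬p ∨ p → □p fails at the other 1 world.

1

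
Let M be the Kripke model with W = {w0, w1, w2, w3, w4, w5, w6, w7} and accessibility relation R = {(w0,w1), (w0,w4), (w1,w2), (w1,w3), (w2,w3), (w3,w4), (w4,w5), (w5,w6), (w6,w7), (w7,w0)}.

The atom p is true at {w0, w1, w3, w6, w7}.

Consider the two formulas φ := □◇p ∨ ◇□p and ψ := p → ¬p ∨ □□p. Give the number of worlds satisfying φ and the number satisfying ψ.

For □◇p ∨ ◇□p:
w0: □◇p is F, ◇□p is F. ✗
w1: □◇p is F, ◇□p is T. ✓
w2: □◇p is F, ◇□p is F. ✗
w3: □◇p is F, ◇□p is F. ✗
w4: □◇p is T, ◇□p is T. ✓
w5: □◇p is T, ◇□p is T. ✓
w6: □◇p is T, ◇□p is T. ✓
w7: □◇p is T, ◇□p is F. ✓
— 5 worlds.
For p → ¬p ∨ □□p:
w0: p is T, ¬p ∨ □□p is F. ✗
w1: p is T, ¬p ∨ □□p is F. ✗
w2: p is F, ¬p ∨ □□p is T. ✓
w3: p is T, ¬p ∨ □□p is F. ✗
w4: p is F, ¬p ∨ □□p is T. ✓
w5: p is F, ¬p ∨ □□p is T. ✓
w6: p is T, ¬p ∨ □□p is T. ✓
w7: p is T, ¬p ∨ □□p is F. ✗
— 4 worlds.

5 and 4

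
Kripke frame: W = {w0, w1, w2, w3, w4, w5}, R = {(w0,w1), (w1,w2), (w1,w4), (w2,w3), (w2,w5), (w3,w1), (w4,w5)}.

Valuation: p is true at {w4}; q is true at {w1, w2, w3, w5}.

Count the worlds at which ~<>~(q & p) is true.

1

w0: <>~(q & p) is T. ✗
w1: <>~(q & p) is T. ✗
w2: <>~(q & p) is T. ✗
w3: <>~(q & p) is T. ✗
w4: <>~(q & p) is T. ✗
w5: <>~(q & p) is F. ✓
Satisfying worlds: {w5}.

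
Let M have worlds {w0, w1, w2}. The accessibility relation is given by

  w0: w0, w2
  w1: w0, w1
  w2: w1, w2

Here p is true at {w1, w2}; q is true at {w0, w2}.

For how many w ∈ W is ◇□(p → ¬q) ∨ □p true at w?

w0: ◇□(p → ¬q) is F, □p is F. ✗
w1: ◇□(p → ¬q) is T, □p is F. ✓
w2: ◇□(p → ¬q) is T, □p is T. ✓
Satisfying worlds: {w1, w2}.

2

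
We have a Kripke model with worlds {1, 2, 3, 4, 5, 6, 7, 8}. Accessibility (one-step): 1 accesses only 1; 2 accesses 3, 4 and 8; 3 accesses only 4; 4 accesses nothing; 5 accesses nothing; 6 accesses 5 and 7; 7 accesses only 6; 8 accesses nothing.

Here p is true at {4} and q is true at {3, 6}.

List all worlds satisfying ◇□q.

{2, 3, 6}

1: successors {1}; □q there: 1:F. ✗
2: successors {3, 4, 8}; □q there: 3:F, 4:T, 8:T. ✓
3: successors {4}; □q there: 4:T. ✓
4: no successors, so ◇□q fails. ✗
5: no successors, so ◇□q fails. ✗
6: successors {5, 7}; □q there: 5:T, 7:T. ✓
7: successors {6}; □q there: 6:F. ✗
8: no successors, so ◇□q fails. ✗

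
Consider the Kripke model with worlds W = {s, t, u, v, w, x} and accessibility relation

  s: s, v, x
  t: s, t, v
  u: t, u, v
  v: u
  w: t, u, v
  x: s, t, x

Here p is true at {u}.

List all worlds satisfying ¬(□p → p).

s: □p → p is T. ✗
t: □p → p is T. ✗
u: □p → p is T. ✗
v: □p → p is F. ✓
w: □p → p is T. ✗
x: □p → p is T. ✗

{v}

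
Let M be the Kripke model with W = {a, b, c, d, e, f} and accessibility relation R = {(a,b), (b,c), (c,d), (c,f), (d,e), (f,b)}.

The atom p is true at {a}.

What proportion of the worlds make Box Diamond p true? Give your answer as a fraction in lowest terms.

a: successors {b}; Diamond p there: b:F. ✗
b: successors {c}; Diamond p there: c:F. ✗
c: successors {d, f}; Diamond p there: d:F, f:F. ✗
d: successors {e}; Diamond p there: e:F. ✗
e: no successors, so Box Diamond p holds vacuously. ✓
f: successors {b}; Diamond p there: b:F. ✗
That's 1 of 6 worlds, so 1/6.

1/6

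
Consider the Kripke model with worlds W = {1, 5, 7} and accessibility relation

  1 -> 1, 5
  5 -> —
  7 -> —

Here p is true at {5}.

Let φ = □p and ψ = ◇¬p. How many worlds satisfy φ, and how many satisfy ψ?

For □p:
1: successors {1, 5}; p there: 1:F, 5:T. ✗
5: no successors, so □p holds vacuously. ✓
7: no successors, so □p holds vacuously. ✓
— 2 worlds.
For ◇¬p:
1: successors {1, 5}; ¬p there: 1:T, 5:F. ✓
5: no successors, so ◇¬p fails. ✗
7: no successors, so ◇¬p fails. ✗
— 1 world.

2 and 1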